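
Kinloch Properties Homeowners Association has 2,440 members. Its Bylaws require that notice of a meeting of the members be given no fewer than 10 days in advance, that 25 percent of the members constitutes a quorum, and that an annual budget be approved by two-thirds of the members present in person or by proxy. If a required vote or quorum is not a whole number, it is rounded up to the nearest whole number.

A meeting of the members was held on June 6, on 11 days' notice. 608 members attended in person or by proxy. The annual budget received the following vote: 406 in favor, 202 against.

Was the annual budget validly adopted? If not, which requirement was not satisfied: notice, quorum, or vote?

Invalid — quorum requirement not satisfied.

Notice: 11 days given; 10 required. Satisfied.
Quorum: 25% of 2,440 = 610; 608 present. Not satisfied.
Vote: requires two-thirds of those present (608); 2/3 of 608 = 405.33, rounded up to 406, so 406 needed; 406 in favor. Satisfied.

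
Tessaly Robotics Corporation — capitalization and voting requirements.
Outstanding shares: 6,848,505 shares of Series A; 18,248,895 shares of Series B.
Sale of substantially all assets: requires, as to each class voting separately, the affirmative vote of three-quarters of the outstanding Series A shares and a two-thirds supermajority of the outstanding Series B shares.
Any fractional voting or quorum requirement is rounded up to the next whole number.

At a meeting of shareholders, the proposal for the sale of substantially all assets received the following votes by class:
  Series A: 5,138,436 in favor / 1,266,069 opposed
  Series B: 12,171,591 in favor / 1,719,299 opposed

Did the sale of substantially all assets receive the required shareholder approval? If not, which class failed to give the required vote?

Approved — every class gave the required vote.

Series A: 3/4 of 6848505 = 5136378.75, rounded up to 5136379; 5,136,379 required, 5,138,436 in favor — approved.
Series B: 2/3 of 18248895 = 12165930; 12,165,930 required, 12,171,591 in favor — approved.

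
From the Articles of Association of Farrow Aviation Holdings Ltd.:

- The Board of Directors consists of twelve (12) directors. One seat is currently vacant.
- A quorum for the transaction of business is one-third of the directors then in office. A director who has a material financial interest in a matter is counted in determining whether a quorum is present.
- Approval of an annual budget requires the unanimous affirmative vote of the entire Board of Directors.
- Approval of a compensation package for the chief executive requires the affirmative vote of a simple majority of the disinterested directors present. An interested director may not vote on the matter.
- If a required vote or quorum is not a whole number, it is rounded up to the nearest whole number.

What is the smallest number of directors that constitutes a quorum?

4

1/3 of 11 = 3.67, rounded up to 4.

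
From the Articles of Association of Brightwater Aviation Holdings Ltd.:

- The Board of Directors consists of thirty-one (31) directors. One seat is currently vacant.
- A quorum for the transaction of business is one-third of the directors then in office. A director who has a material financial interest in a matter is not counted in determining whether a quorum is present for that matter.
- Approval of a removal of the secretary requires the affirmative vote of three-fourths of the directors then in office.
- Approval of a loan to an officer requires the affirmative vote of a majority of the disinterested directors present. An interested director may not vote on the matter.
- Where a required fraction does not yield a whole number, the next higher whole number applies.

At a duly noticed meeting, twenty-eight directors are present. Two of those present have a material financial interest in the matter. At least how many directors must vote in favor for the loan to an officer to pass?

The loan to an officer requires a majority of the disinterested directors present (28 − 2 = 26).
A majority of 26 is 14.

14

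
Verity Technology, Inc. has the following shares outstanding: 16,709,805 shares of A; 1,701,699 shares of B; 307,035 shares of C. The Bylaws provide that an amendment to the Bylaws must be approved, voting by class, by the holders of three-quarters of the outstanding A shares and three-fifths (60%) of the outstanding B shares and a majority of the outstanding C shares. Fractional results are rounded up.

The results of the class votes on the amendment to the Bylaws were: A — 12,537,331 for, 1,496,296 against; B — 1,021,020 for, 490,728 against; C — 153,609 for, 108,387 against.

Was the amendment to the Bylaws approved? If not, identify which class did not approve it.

A: 3/4 of 16709805 = 12532353.75, rounded up to 12532354; 12,532,354 required, 12,537,331 in favor — approved.
B: 3/5 of 1701699 = 1021019.40, rounded up to 1021020; 1,021,020 required, 1,021,020 in favor — approved.
C: a majority of 307035 is 153518; 153,518 required, 153,609 in favor — approved.

Approved — every class gave the required vote.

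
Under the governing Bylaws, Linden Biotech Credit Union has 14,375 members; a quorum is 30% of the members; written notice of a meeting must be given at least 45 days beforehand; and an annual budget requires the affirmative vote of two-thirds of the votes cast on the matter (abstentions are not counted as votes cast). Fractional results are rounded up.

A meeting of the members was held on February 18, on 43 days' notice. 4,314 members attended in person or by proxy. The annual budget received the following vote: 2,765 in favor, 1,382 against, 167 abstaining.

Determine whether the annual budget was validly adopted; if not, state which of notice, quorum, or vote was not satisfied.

Notice: 43 days given; 45 required. Not satisfied.
Quorum: 30% of 14,375 = 4,312.50, rounded up to 4,313; 4,314 present. Satisfied.
Vote: requires two-thirds of the votes cast (4,314 − 167 abstaining = 4,147); 2/3 of 4147 = 2764.67, rounded up to 2765, so 2,765 needed; 2,765 in favor. Satisfied.

Invalid — notice requirement not satisfied.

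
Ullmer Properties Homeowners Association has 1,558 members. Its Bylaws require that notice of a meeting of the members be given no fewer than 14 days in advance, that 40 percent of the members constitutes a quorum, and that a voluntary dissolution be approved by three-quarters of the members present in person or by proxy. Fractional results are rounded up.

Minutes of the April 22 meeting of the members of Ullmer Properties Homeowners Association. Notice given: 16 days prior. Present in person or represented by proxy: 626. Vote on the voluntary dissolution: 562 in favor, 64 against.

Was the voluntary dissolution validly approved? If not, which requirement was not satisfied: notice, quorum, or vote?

Notice: 16 days given; 14 required. Satisfied.
Quorum: 40% of 1,558 = 623.20, rounded up to 624; 626 present. Satisfied.
Vote: requires three-fourths of those present (626); 3/4 of 626 = 469.50, rounded up to 470, so 470 needed; 562 in favor. Satisfied.

Valid — all requirements satisfied.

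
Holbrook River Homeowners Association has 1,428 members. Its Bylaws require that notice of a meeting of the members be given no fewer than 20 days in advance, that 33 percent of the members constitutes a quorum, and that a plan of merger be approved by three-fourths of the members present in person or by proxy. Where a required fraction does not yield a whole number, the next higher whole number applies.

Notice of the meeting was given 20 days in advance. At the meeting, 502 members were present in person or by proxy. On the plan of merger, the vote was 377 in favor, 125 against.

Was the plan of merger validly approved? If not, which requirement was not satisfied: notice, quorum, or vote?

Notice: 20 days given; 20 required. Satisfied.
Quorum: 33% of 1,428 = 471.24, rounded up to 472; 502 present. Satisfied.
Vote: requires three-fourths of those present (502); 3/4 of 502 = 376.50, rounded up to 377, so 377 needed; 377 in favor. Satisfied.

Valid — all requirements satisfied.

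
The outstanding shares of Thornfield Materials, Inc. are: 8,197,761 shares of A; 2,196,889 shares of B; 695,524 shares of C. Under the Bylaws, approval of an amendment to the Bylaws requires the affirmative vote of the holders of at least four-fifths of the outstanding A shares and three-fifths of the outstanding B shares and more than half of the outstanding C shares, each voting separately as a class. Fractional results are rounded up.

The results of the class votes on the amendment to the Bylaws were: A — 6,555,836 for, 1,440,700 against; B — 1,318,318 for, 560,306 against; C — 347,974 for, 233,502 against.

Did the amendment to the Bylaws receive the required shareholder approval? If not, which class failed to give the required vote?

Not approved — the A shares did not give the required vote.

A: 4/5 of 8197761 = 6558208.80, rounded up to 6558209; 6,558,209 required, 6,555,836 in favor — not approved.
B: 3/5 of 2196889 = 1318133.40, rounded up to 1318134; 1,318,134 required, 1,318,318 in favor — approved.
C: a majority of 695524 is 347763; 347,763 required, 347,974 in favor — approved.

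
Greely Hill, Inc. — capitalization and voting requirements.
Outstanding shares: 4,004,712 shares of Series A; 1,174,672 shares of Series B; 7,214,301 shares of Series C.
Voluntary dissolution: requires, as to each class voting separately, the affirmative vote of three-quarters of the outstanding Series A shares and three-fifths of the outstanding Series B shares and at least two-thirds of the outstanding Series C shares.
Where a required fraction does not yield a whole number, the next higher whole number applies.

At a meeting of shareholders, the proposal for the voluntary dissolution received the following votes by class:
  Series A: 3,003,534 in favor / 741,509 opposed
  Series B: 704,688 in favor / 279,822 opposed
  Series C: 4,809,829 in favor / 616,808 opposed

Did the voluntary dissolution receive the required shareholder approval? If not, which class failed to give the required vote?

Not approved — the Series B shares did not give the required vote.

Series A: 3/4 of 4004712 = 3003534; 3,003,534 required, 3,003,534 in favor — approved.
Series B: 3/5 of 1174672 = 704803.20, rounded up to 704804; 704,804 required, 704,688 in favor — not approved.
Series C: 2/3 of 7214301 = 4809534; 4,809,534 required, 4,809,829 in favor — approved.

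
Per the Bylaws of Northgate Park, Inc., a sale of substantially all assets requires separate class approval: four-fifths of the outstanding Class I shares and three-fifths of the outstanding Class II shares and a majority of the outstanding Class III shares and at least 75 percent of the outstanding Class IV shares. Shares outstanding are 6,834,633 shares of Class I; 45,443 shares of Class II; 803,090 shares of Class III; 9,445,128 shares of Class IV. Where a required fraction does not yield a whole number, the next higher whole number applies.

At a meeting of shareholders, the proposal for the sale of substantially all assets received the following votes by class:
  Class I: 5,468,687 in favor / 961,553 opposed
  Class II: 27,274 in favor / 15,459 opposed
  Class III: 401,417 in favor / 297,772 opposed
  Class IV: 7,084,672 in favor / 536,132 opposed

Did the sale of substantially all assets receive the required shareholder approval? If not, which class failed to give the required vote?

Not approved — the Class III shares did not give the required vote.

Class I: 4/5 of 6834633 = 5467706.40, rounded up to 5467707; 5,467,707 required, 5,468,687 in favor — approved.
Class II: 3/5 of 45443 = 27265.80, rounded up to 27266; 27,266 required, 27,274 in favor — approved.
Class III: a majority of 803090 is 401546; 401,546 required, 401,417 in favor — not approved.
Class IV: 3/4 of 9445128 = 7083846; 7,083,846 required, 7,084,672 in favor — approved.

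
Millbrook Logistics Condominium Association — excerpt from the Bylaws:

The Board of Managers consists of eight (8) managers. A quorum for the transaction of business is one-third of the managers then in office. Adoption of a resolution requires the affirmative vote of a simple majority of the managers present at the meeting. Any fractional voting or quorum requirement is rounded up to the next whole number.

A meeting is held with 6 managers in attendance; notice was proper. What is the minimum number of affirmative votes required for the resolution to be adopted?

4

The resolution requires a majority of the managers present (6).
A majority of 6 is 4.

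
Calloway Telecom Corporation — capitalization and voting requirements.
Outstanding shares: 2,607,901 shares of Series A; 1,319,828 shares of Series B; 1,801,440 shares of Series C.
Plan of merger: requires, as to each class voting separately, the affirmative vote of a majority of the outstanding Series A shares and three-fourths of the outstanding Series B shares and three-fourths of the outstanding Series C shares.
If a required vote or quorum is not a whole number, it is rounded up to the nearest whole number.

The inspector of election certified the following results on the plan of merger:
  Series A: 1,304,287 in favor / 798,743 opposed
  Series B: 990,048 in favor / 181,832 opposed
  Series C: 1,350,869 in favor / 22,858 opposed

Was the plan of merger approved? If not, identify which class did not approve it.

Series A: a majority of 2607901 is 1303951; 1,303,951 required, 1,304,287 in favor — approved.
Series B: 3/4 of 1319828 = 989871; 989,871 required, 990,048 in favor — approved.
Series C: 3/4 of 1801440 = 1351080; 1,351,080 required, 1,350,869 in favor — not approved.

Not approved — the Series C shares did not give the required vote.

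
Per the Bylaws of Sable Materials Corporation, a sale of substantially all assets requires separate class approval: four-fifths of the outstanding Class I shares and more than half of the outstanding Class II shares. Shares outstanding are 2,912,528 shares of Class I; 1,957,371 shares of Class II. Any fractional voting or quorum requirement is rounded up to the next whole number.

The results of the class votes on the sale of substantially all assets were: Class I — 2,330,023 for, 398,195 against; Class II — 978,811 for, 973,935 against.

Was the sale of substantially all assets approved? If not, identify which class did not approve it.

Approved — every class gave the required vote.

Class I: 4/5 of 2912528 = 2330022.40, rounded up to 2330023; 2,330,023 required, 2,330,023 in favor — approved.
Class II: a majority of 1957371 is 978686; 978,686 required, 978,811 in favor — approved.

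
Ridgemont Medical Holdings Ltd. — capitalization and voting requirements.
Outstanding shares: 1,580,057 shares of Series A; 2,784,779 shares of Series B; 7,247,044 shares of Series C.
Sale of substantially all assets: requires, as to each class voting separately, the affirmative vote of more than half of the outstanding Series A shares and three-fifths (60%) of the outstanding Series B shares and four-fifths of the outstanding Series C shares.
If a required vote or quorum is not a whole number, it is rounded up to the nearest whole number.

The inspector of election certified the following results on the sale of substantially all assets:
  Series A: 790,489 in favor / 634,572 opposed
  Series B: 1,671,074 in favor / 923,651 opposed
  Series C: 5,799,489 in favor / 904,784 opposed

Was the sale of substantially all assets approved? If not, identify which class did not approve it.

Series A: a majority of 1580057 is 790029; 790,029 required, 790,489 in favor — approved.
Series B: 3/5 of 2784779 = 1670867.40, rounded up to 1670868; 1,670,868 required, 1,671,074 in favor — approved.
Series C: 4/5 of 7247044 = 5797635.20, rounded up to 5797636; 5,797,636 required, 5,799,489 in favor — approved.

Approved — every class gave the required vote.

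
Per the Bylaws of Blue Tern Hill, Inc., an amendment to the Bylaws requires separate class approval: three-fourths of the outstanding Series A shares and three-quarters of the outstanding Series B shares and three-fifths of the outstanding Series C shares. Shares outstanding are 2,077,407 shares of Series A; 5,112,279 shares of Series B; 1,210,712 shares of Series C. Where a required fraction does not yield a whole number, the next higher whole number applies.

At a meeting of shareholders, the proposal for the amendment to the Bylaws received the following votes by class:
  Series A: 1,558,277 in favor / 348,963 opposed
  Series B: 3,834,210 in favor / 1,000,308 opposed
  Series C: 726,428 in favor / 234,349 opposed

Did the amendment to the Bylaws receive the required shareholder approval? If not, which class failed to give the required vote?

Approved — every class gave the required vote.

Series A: 3/4 of 2077407 = 1558055.25, rounded up to 1558056; 1,558,056 required, 1,558,277 in favor — approved.
Series B: 3/4 of 5112279 = 3834209.25, rounded up to 3834210; 3,834,210 required, 3,834,210 in favor — approved.
Series C: 3/5 of 1210712 = 726427.20, rounded up to 726428; 726,428 required, 726,428 in favor — approved.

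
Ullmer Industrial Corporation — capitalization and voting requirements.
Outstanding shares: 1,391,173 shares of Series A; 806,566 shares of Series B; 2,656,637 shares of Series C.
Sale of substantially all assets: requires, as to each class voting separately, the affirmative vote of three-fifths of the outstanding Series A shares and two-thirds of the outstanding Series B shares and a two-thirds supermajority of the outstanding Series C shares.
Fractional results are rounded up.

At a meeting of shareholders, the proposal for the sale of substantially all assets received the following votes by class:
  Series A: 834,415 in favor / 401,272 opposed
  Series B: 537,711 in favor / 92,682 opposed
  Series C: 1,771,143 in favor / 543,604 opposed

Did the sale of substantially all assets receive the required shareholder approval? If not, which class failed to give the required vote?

Series A: 3/5 of 1391173 = 834703.80, rounded up to 834704; 834,704 required, 834,415 in favor — not approved.
Series B: 2/3 of 806566 = 537710.67, rounded up to 537711; 537,711 required, 537,711 in favor — approved.
Series C: 2/3 of 2656637 = 1771091.33, rounded up to 1771092; 1,771,092 required, 1,771,143 in favor — approved.

Not approved — the Series A shares did not give the required vote.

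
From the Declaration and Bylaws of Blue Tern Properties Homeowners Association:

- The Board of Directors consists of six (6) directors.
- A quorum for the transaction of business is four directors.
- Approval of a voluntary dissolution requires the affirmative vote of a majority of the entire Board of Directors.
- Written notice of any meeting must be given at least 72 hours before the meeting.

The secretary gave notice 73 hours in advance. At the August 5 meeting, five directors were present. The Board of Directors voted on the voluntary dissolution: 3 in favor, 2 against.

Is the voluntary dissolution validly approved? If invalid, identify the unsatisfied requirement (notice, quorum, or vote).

Invalid — vote requirement not satisfied.

Notice: 73 hours given; 72 required (73 ≥ 72). Satisfied.
Quorum: 5 present; quorum is 4. Satisfied.
Vote: the voluntary dissolution requires a majority of the entire Board of Directors (6). A majority of 6 is 4, so 4 affirmative votes are needed; 3 voted in favor. Not satisfied.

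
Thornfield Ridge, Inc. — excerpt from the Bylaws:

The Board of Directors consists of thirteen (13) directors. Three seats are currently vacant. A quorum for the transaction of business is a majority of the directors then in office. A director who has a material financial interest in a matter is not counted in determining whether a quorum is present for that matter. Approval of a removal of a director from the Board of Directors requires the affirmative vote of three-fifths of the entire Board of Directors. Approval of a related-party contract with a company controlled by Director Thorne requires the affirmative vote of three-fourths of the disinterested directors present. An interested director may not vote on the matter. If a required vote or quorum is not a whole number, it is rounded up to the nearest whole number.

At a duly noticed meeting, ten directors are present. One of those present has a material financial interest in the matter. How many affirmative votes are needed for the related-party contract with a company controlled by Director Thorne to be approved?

7

The related-party contract with a company controlled by Director Thorne requires three-fourths of the disinterested directors present (10 − 1 = 9).
3/4 of 9 = 6.75, rounded up to 7.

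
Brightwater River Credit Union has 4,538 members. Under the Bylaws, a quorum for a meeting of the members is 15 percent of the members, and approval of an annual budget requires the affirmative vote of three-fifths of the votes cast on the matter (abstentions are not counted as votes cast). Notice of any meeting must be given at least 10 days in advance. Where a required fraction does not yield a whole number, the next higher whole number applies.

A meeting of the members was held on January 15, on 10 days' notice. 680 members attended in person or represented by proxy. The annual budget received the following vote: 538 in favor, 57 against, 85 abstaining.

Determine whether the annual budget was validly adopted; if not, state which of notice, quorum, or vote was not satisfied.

Invalid — quorum requirement not satisfied.

Notice: 10 days given; 10 required. Satisfied.
Quorum: 15% of 4,538 = 680.70, rounded up to 681; 680 present. Not satisfied.
Vote: requires three-fifths of the votes cast (680 − 85 abstaining = 595); 3/5 of 595 = 357, so 357 needed; 538 in favor. Satisfied.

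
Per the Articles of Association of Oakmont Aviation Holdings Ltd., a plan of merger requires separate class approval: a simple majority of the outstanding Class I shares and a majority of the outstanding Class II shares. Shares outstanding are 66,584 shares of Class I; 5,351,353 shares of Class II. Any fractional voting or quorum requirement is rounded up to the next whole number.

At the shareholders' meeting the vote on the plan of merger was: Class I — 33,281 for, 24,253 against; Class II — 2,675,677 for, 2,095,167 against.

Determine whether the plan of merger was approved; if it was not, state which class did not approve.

Not approved — the Class I shares did not give the required vote.

Class I: a majority of 66584 is 33293; 33,293 required, 33,281 in favor — not approved.
Class II: a majority of 5351353 is 2675677; 2,675,677 required, 2,675,677 in favor — approved.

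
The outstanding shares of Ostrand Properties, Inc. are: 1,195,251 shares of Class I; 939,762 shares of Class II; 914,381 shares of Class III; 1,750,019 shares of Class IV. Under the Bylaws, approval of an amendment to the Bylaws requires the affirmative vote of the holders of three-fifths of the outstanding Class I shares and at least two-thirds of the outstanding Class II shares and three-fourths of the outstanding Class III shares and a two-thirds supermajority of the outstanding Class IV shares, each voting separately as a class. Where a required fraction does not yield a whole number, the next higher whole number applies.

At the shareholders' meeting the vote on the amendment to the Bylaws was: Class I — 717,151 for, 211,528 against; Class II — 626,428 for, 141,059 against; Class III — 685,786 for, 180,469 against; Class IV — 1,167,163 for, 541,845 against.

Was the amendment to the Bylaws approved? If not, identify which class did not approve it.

Class I: 3/5 of 1195251 = 717150.60, rounded up to 717151; 717,151 required, 717,151 in favor — approved.
Class II: 2/3 of 939762 = 626508; 626,508 required, 626,428 in favor — not approved.
Class III: 3/4 of 914381 = 685785.75, rounded up to 685786; 685,786 required, 685,786 in favor — approved.
Class IV: 2/3 of 1750019 = 1166679.33, rounded up to 1166680; 1,166,680 required, 1,167,163 in favor — approved.

Not approved — the Class II shares did not give the required vote.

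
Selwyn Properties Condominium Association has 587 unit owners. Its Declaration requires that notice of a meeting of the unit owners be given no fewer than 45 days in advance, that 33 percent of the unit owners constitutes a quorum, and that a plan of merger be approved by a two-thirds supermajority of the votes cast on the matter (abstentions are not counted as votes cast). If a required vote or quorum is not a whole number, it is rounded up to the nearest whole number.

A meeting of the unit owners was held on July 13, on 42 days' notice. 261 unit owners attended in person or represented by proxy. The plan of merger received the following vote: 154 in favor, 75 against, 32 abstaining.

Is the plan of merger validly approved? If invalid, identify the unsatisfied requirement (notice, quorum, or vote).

Invalid — notice requirement not satisfied.

Notice: 42 days given; 45 required. Not satisfied.
Quorum: 33% of 587 = 193.71, rounded up to 194; 261 present. Satisfied.
Vote: requires two-thirds of the votes cast (261 − 32 abstaining = 229); 2/3 of 229 = 152.67, rounded up to 153, so 153 needed; 154 in favor. Satisfied.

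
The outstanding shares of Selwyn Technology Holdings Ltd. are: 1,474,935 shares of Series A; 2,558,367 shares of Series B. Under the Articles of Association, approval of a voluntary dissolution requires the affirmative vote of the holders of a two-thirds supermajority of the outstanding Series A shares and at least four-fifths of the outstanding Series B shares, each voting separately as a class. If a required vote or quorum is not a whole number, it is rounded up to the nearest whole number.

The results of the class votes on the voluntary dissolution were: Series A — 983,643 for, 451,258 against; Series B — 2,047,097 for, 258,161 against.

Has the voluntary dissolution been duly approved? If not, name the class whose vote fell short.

Series A: 2/3 of 1474935 = 983290; 983,290 required, 983,643 in favor — approved.
Series B: 4/5 of 2558367 = 2046693.60, rounded up to 2046694; 2,046,694 required, 2,047,097 in favor — approved.

Approved — every class gave the required vote.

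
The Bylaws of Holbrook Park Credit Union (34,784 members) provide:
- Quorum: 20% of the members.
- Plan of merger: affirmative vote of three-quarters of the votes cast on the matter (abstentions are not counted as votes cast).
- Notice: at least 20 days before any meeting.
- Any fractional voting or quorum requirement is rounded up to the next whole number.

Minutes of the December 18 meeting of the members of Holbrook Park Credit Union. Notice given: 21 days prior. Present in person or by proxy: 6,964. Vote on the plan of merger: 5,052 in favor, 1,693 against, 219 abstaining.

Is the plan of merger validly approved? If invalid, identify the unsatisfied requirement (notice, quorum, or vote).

Invalid — vote requirement not satisfied.

Notice: 21 days given; 20 required. Satisfied.
Quorum: 20% of 34,784 = 6,956.80, rounded up to 6,957; 6,964 present. Satisfied.
Vote: requires three-fourths of the votes cast (6,964 − 219 abstaining = 6,745); 3/4 of 6745 = 5058.75, rounded up to 5059, so 5,059 needed; 5,052 in favor. Not satisfied.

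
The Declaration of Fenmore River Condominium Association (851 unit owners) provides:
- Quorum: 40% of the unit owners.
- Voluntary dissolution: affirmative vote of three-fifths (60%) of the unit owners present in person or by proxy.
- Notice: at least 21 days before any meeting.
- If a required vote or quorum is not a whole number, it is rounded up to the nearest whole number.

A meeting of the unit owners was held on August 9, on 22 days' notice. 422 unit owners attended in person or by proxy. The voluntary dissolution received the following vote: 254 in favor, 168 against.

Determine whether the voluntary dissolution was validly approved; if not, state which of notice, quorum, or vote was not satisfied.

Notice: 22 days given; 21 required. Satisfied.
Quorum: 40% of 851 = 340.40, rounded up to 341; 422 present. Satisfied.
Vote: requires three-fifths of those present (422); 3/5 of 422 = 253.20, rounded up to 254, so 254 needed; 254 in favor. Satisfied.

Valid — all requirements satisfied.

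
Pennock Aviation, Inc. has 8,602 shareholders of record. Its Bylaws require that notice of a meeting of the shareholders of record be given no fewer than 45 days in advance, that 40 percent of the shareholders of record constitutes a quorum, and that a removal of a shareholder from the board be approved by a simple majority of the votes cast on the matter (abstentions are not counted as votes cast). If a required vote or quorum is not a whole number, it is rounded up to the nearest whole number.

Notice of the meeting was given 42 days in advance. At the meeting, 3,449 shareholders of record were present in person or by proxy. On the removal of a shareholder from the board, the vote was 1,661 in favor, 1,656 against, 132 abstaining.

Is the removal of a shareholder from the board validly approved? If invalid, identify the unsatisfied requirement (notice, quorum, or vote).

Notice: 42 days given; 45 required. Not satisfied.
Quorum: 40% of 8,602 = 3,440.80, rounded up to 3,441; 3,449 present. Satisfied.
Vote: requires a majority of the votes cast (3,449 − 132 abstaining = 3,317); a majority of 3317 is 1659, so 1,659 needed; 1,661 in favor. Satisfied.

Invalid — notice requirement not satisfied.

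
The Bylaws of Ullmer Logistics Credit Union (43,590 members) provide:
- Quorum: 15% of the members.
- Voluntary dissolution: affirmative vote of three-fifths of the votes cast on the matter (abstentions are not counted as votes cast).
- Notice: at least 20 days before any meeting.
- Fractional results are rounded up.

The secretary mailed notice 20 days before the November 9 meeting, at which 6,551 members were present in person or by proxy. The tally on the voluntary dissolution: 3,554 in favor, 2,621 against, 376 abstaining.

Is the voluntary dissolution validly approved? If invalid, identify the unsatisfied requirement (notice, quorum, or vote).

Notice: 20 days given; 20 required. Satisfied.
Quorum: 15% of 43,590 = 6,538.50, rounded up to 6,539; 6,551 present. Satisfied.
Vote: requires three-fifths of the votes cast (6,551 − 376 abstaining = 6,175); 3/5 of 6175 = 3705, so 3,705 needed; 3,554 in favor. Not satisfied.

Invalid — vote requirement not satisfied.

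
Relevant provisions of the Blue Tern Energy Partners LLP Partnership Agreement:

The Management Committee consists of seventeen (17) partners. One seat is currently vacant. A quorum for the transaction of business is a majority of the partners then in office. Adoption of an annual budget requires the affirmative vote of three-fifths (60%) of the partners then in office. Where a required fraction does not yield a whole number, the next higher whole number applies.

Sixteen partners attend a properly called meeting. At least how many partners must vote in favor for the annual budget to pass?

10

The annual budget requires three-fifths of the partners then in office (16).
3/5 of 16 = 9.60, rounded up to 10.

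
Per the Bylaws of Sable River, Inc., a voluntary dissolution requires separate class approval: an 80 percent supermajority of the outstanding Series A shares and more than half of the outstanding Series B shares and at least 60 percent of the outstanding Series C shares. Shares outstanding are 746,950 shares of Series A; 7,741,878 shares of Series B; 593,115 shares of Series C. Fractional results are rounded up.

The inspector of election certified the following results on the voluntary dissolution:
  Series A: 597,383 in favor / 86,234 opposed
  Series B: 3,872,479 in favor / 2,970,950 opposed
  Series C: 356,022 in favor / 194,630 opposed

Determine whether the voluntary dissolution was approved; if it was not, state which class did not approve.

Not approved — the Series A shares did not give the required vote.

Series A: 4/5 of 746950 = 597560; 597,560 required, 597,383 in favor — not approved.
Series B: a majority of 7741878 is 3870940; 3,870,940 required, 3,872,479 in favor — approved.
Series C: 3/5 of 593115 = 355869; 355,869 required, 356,022 in favor — approved.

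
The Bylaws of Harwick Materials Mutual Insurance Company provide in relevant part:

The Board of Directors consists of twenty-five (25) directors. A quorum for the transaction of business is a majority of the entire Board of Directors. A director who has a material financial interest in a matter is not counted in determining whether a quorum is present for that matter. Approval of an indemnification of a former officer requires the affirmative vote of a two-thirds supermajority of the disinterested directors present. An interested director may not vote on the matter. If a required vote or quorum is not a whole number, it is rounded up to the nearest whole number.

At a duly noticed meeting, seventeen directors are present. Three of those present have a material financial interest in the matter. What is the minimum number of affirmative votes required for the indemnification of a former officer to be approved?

10

The indemnification of a former officer requires two-thirds of the disinterested directors present (17 − 3 = 14).
2/3 of 14 = 9.33, rounded up to 10.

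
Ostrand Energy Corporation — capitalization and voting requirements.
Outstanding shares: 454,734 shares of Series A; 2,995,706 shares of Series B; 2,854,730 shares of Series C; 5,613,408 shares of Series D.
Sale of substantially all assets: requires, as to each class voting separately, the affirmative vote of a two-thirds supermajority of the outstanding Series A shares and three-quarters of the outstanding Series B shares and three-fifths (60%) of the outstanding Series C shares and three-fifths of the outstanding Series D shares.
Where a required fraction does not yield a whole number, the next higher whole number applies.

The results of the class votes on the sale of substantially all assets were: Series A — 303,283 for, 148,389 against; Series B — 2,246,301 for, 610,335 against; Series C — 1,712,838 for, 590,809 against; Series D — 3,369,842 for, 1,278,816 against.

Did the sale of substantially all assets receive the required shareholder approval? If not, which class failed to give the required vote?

Series A: 2/3 of 454734 = 303156; 303,156 required, 303,283 in favor — approved.
Series B: 3/4 of 2995706 = 2246779.50, rounded up to 2246780; 2,246,780 required, 2,246,301 in favor — not approved.
Series C: 3/5 of 2854730 = 1712838; 1,712,838 required, 1,712,838 in favor — approved.
Series D: 3/5 of 5613408 = 3368044.80, rounded up to 3368045; 3,368,045 required, 3,369,842 in favor — approved.

Not approved — the Series B shares did not give the required vote.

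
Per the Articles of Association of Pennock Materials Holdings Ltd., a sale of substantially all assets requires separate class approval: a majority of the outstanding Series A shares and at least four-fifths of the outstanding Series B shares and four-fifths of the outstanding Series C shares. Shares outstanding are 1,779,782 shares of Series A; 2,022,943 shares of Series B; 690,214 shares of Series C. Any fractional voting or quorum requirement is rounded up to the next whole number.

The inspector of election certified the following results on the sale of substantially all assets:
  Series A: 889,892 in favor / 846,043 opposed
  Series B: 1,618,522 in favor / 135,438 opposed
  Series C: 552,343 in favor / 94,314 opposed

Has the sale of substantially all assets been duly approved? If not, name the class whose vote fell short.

Series A: a majority of 1779782 is 889892; 889,892 required, 889,892 in favor — approved.
Series B: 4/5 of 2022943 = 1618354.40, rounded up to 1618355; 1,618,355 required, 1,618,522 in favor — approved.
Series C: 4/5 of 690214 = 552171.20, rounded up to 552172; 552,172 required, 552,343 in favor — approved.

Approved — every class gave the required vote.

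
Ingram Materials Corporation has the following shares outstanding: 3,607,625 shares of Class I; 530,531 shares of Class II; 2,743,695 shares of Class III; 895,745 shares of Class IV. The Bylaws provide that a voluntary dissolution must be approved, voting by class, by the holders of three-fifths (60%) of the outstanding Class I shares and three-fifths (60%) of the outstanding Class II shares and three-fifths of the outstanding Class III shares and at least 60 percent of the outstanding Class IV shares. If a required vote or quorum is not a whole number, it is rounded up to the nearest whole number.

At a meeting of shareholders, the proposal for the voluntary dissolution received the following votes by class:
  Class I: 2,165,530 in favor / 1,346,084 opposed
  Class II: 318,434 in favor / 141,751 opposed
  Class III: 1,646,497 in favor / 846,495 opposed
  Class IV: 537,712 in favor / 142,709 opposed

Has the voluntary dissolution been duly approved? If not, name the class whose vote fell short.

Class I: 3/5 of 3607625 = 2164575; 2,164,575 required, 2,165,530 in favor — approved.
Class II: 3/5 of 530531 = 318318.60, rounded up to 318319; 318,319 required, 318,434 in favor — approved.
Class III: 3/5 of 2743695 = 1646217; 1,646,217 required, 1,646,497 in favor — approved.
Class IV: 3/5 of 895745 = 537447; 537,447 required, 537,712 in favor — approved.

Approved — every class gave the required vote.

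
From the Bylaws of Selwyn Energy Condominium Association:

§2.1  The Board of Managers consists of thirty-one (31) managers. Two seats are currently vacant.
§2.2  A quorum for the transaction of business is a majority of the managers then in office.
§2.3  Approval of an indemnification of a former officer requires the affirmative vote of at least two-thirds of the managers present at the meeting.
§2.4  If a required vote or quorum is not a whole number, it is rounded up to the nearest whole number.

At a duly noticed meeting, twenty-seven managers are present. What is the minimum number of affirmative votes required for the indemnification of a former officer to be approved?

18

The indemnification of a former officer requires two-thirds of the managers present (27).
2/3 of 27 = 18.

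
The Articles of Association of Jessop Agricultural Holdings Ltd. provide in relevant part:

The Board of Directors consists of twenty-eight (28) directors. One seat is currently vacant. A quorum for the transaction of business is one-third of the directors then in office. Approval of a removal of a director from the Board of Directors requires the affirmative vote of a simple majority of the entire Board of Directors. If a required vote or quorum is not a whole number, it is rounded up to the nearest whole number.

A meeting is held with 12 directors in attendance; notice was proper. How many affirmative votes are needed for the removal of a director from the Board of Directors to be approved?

The removal of a director from the Board of Directors requires a majority of the entire Board of Directors (28).
A majority of 28 is 15.
(Only 12 can vote, so the removal of a director from the Board of Directors cannot pass at this meeting, but the required vote is still 15.)

15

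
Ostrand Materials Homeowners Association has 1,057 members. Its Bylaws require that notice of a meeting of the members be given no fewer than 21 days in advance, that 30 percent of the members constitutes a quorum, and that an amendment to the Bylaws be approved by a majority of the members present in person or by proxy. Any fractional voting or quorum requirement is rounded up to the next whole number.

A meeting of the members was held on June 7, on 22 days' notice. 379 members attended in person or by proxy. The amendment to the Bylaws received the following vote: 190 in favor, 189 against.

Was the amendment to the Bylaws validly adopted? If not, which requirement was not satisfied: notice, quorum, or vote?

Notice: 22 days given; 21 required. Satisfied.
Quorum: 30% of 1,057 = 317.10, rounded up to 318; 379 present. Satisfied.
Vote: requires a majority of those present (379); a majority of 379 is 190, so 190 needed; 190 in favor. Satisfied.

Valid — all requirements satisfied.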